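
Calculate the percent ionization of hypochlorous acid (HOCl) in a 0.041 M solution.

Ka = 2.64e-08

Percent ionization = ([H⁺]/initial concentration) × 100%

Using Ka equilibrium: x² + Ka×x - Ka×C = 0. Solving: [H⁺] = 3.2887e-05. Percent = (3.2887e-05/0.041) × 100

Percent ionization = 0.0802%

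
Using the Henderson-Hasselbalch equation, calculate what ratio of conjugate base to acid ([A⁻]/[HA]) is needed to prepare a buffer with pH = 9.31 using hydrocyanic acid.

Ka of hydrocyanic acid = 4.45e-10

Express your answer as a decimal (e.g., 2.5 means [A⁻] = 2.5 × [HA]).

pKa = -log(4.45e-10) = 9.3516. pH = pKa + log([A⁻]/[HA]), so log([A⁻]/[HA]) = pH − pKa = 9.31 − 9.3516 = -0.0416. [A⁻]/[HA] = 10^(-0.0416) = 0.909

[A⁻]/[HA] = 0.909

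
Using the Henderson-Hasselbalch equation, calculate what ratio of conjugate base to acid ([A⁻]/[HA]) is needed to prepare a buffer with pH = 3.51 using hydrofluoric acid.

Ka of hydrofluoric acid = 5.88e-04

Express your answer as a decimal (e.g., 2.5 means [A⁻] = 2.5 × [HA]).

pKa = -log(5.88e-04) = 3.2306. pH = pKa + log([A⁻]/[HA]), so log([A⁻]/[HA]) = pH − pKa = 3.51 − 3.2306 = 0.2794. [A⁻]/[HA] = 10^(0.2794) = 1.90

[A⁻]/[HA] = 1.90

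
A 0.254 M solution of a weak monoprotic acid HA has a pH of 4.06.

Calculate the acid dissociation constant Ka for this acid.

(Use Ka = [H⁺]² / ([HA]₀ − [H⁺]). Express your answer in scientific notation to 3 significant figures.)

[H⁺] = 10^(−pH) = 10^(−4.06) = 8.710e-05 M. For HA ⇌ H⁺ + A⁻, Ka = [H⁺][A⁻]/[HA] = [H⁺]² / ([HA]₀ − [H⁺]) = (8.710e-05)² / (0.254 − 8.710e-05) = 2.99e-08.

K_a = 2.99e-08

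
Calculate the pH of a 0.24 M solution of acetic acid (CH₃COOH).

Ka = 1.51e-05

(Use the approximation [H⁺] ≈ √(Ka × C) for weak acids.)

[H⁺] = √(Ka × C) = √(1.51e-05 × 0.24) = 1.9037e-03. pH = -log(1.9037e-03)

pH = 2.72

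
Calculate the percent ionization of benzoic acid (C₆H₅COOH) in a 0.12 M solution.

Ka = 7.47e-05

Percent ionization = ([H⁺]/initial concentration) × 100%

Using Ka equilibrium: x² + Ka×x - Ka×C = 0. Solving: [H⁺] = 2.9569e-03. Percent = (2.9569e-03/0.12) × 100

Percent ionization = 2.46%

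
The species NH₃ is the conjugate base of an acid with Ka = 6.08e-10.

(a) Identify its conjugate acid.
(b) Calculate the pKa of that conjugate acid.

(a) The conjugate acid is formed by adding one H⁺ to NH₃, giving NH₄⁺. (b) pKa = -log(Ka) = -log(6.08e-10) = 9.22.

Conjugate acid: NH₄⁺; pK_a = 9.22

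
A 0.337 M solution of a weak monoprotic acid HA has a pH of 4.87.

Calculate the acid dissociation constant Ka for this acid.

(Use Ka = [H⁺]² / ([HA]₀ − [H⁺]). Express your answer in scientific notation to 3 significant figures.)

[H⁺] = 10^(−pH) = 10^(−4.87) = 1.349e-05 M. For HA ⇌ H⁺ + A⁻, Ka = [H⁺][A⁻]/[HA] = [H⁺]² / ([HA]₀ − [H⁺]) = (1.349e-05)² / (0.337 − 1.349e-05) = 5.40e-10.

K_a = 5.40e-10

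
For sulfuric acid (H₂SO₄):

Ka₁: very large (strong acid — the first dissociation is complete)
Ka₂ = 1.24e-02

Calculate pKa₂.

pKa₂ = -log(Ka₂) = -log(1.24e-02) = 1.91.

pK_{a2} = 1.91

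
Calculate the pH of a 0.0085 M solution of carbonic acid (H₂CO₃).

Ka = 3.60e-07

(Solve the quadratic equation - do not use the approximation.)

x² + Ka×x - Ka×C = 0. Using quadratic formula: [H⁺] = 5.5138e-05

pH = 4.26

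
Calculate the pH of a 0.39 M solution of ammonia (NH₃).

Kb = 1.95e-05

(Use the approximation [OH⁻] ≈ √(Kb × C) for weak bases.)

[OH⁻] = √(Kb × C) = √(1.95e-05 × 0.39) = 2.7577e-03. pOH = 2.56, pH = 14 - pOH

pH = 11.44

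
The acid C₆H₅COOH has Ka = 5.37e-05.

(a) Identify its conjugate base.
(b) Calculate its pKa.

(a) The conjugate base is formed by removing one H⁺ from C₆H₅COOH, giving C₆H₅COO⁻. (b) pKa = -log(Ka) = -log(5.37e-05) = 4.27.

Conjugate base: C₆H₅COO⁻; pK_a = 4.27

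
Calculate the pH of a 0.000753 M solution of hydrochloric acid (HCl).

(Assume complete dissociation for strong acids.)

[H⁺] = 0.000753 M for strong acid. pH = -log[H⁺] = -log(0.000753)

pH = 3.12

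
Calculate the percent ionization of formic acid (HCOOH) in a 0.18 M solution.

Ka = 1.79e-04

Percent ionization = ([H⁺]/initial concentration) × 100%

Using Ka equilibrium: x² + Ka×x - Ka×C = 0. Solving: [H⁺] = 5.5875e-03. Percent = (5.5875e-03/0.18) × 100

Percent ionization = 3.1%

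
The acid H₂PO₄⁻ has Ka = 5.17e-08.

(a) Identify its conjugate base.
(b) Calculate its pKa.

(a) The conjugate base is formed by removing one H⁺ from H₂PO₄⁻, giving HPO₄²⁻. (b) pKa = -log(Ka) = -log(5.17e-08) = 7.29.

Conjugate base: HPO₄²⁻; pK_a = 7.29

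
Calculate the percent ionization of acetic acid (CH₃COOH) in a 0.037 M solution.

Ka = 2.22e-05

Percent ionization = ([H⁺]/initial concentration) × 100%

Using Ka equilibrium: x² + Ka×x - Ka×C = 0. Solving: [H⁺] = 8.9528e-04. Percent = (8.9528e-04/0.037) × 100

Percent ionization = 2.42%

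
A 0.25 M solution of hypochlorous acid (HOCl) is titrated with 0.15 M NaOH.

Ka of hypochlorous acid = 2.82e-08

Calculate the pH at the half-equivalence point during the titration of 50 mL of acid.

At half-equivalence [HA] = [A⁻], so Henderson-Hasselbalch gives pH = pKa = -log(2.82e-08) = 7.55.

pH = pKa = 7.55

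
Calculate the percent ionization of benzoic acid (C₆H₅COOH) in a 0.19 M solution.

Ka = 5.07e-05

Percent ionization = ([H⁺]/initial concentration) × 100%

Using Ka equilibrium: x² + Ka×x - Ka×C = 0. Solving: [H⁺] = 3.0785e-03. Percent = (3.0785e-03/0.19) × 100

Percent ionization = 1.62%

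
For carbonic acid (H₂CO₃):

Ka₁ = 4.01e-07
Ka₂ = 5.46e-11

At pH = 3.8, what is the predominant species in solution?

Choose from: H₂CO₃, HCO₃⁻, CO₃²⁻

pKa₁ = 6.40, pKa₂ = 10.26. For a polyprotic acid the predominant species crosses at each pKa: below pKa_n the protonated form dominates, above it the deprotonated form does. At pH = 3.8, the predominant species is H₂CO₃.

H₂CO₃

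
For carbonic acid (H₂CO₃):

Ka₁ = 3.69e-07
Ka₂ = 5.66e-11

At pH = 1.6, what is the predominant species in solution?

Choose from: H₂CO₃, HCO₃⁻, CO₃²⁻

pKa₁ = 6.43, pKa₂ = 10.25. For a polyprotic acid the predominant species crosses at each pKa: below pKa_n the protonated form dominates, above it the deprotonated form does. At pH = 1.6, the predominant species is H₂CO₃.

H₂CO₃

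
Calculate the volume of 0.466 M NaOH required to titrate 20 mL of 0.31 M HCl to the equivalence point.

At equivalence: moles acid = moles base. moles HCl = 0.31 × 20/1000 = 0.0062 mol. V_base = moles / 0.466 × 1000 = 13.3 mL.

V_{base} = 13.3 mL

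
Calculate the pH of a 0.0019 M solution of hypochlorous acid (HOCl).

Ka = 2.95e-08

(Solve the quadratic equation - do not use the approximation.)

x² + Ka×x - Ka×C = 0. Using quadratic formula: [H⁺] = 7.4719e-06

pH = 5.13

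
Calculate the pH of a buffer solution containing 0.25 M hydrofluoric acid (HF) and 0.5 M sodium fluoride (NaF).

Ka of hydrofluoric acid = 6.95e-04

pKa = -log(6.95e-04) = 3.16. pH = pKa + log([A⁻]/[HA]) = 3.16 + log(0.5/0.25)

pH = 3.46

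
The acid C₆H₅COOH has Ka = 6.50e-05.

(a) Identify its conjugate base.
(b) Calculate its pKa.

(a) The conjugate base is formed by removing one H⁺ from C₆H₅COOH, giving C₆H₅COO⁻. (b) pKa = -log(Ka) = -log(6.50e-05) = 4.19.

Conjugate base: C₆H₅COO⁻; pK_a = 4.19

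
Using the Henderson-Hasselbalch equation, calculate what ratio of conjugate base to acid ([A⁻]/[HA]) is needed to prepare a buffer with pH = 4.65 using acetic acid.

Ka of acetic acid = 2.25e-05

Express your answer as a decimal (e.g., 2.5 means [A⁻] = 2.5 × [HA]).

pKa = -log(2.25e-05) = 4.6478. pH = pKa + log([A⁻]/[HA]), so log([A⁻]/[HA]) = pH − pKa = 4.65 − 4.6478 = 0.0022. [A⁻]/[HA] = 10^(0.0022) = 1.01

[A⁻]/[HA] = 1.01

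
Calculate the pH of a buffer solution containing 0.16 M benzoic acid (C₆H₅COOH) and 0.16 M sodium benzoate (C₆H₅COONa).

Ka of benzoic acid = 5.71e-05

pKa = -log(5.71e-05) = 4.24. pH = pKa + log([A⁻]/[HA]) = 4.24 + log(0.16/0.16)

pH = 4.24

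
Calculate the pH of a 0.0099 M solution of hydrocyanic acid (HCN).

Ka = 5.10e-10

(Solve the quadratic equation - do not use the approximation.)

x² + Ka×x - Ka×C = 0. Using quadratic formula: [H⁺] = 2.2467e-06

pH = 5.65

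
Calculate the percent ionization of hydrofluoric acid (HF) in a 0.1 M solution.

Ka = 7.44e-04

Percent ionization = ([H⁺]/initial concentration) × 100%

Using Ka equilibrium: x² + Ka×x - Ka×C = 0. Solving: [H⁺] = 8.2616e-03. Percent = (8.2616e-03/0.1) × 100

Percent ionization = 8.26%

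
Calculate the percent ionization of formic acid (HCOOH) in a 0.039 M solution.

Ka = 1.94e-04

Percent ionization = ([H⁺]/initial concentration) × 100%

Using Ka equilibrium: x² + Ka×x - Ka×C = 0. Solving: [H⁺] = 2.6553e-03. Percent = (2.6553e-03/0.039) × 100

Percent ionization = 6.81%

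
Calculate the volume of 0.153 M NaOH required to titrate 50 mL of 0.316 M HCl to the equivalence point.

At equivalence: moles acid = moles base. moles HCl = 0.316 × 50/1000 = 0.0158 mol. V_base = moles / 0.153 × 1000 = 103.3 mL.

V_{base} = 103.3 mL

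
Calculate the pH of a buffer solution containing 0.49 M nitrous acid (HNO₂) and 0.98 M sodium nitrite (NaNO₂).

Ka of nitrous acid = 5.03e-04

pKa = -log(5.03e-04) = 3.30. pH = pKa + log([A⁻]/[HA]) = 3.30 + log(0.98/0.49)

pH = 3.60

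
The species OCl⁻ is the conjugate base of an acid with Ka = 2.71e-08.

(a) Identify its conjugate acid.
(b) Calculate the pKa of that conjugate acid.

(a) The conjugate acid is formed by adding one H⁺ to OCl⁻, giving HOCl. (b) pKa = -log(Ka) = -log(2.71e-08) = 7.57.

Conjugate acid: HOCl; pK_a = 7.57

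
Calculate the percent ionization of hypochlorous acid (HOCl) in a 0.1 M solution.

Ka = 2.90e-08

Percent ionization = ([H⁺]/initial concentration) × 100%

Using Ka equilibrium: x² + Ka×x - Ka×C = 0. Solving: [H⁺] = 5.3837e-05. Percent = (5.3837e-05/0.1) × 100

Percent ionization = 0.0538%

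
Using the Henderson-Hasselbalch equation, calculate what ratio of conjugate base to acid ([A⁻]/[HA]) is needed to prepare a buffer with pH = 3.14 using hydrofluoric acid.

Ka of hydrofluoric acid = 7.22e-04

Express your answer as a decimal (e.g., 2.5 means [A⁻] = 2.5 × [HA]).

pKa = -log(7.22e-04) = 3.1415. pH = pKa + log([A⁻]/[HA]), so log([A⁻]/[HA]) = pH − pKa = 3.14 − 3.1415 = -0.0015. [A⁻]/[HA] = 10^(-0.0015) = 0.997

[A⁻]/[HA] = 0.997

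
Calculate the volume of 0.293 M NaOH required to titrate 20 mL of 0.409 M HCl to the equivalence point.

At equivalence: moles acid = moles base. moles HCl = 0.409 × 20/1000 = 0.00818 mol. V_base = moles / 0.293 × 1000 = 27.9 mL.

V_{base} = 27.9 mL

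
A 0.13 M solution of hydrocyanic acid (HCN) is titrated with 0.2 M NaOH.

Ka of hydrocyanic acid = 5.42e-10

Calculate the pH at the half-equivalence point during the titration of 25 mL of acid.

At half-equivalence [HA] = [A⁻], so Henderson-Hasselbalch gives pH = pKa = -log(5.42e-10) = 9.27.

pH = pKa = 9.27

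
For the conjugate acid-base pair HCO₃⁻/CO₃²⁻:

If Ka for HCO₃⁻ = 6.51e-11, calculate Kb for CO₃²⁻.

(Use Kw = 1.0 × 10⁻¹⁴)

For a conjugate pair Ka × Kb = Kw, so Kb = Kw/Ka = 1.0 × 10⁻¹⁴ / 6.51e-11 = 1.54e-04.

K_b = 1.54e-04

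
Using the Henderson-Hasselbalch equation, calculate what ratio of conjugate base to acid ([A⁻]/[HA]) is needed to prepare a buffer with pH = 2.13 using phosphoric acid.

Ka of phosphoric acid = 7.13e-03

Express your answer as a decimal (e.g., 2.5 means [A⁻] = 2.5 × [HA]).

pKa = -log(7.13e-03) = 2.1469. pH = pKa + log([A⁻]/[HA]), so log([A⁻]/[HA]) = pH − pKa = 2.13 − 2.1469 = -0.0169. [A⁻]/[HA] = 10^(-0.0169) = 0.962

[A⁻]/[HA] = 0.962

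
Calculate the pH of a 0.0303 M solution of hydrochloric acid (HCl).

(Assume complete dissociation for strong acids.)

[H⁺] = 0.0303 M for strong acid. pH = -log[H⁺] = -log(0.0303)

pH = 1.52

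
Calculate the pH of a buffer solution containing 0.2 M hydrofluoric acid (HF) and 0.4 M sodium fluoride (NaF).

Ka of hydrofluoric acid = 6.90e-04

pKa = -log(6.90e-04) = 3.16. pH = pKa + log([A⁻]/[HA]) = 3.16 + log(0.4/0.2)

pH = 3.46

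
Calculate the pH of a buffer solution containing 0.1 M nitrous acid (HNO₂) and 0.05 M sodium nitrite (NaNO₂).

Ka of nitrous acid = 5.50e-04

pKa = -log(5.50e-04) = 3.26. pH = pKa + log([A⁻]/[HA]) = 3.26 + log(0.05/0.1)

pH = 2.96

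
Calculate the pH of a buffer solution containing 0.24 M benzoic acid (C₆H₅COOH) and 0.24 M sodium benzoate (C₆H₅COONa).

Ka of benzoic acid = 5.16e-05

pKa = -log(5.16e-05) = 4.29. pH = pKa + log([A⁻]/[HA]) = 4.29 + log(0.24/0.24)

pH = 4.29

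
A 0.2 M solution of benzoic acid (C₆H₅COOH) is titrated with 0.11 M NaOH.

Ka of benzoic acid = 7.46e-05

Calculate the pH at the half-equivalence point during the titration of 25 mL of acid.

At half-equivalence [HA] = [A⁻], so Henderson-Hasselbalch gives pH = pKa = -log(7.46e-05) = 4.13.

pH = pKa = 4.13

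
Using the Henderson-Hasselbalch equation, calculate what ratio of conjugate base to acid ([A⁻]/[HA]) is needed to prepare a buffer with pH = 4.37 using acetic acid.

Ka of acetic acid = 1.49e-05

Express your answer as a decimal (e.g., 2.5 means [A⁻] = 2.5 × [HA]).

pKa = -log(1.49e-05) = 4.8268. pH = pKa + log([A⁻]/[HA]), so log([A⁻]/[HA]) = pH − pKa = 4.37 − 4.8268 = -0.4568. [A⁻]/[HA] = 10^(-0.4568) = 0.349

[A⁻]/[HA] = 0.349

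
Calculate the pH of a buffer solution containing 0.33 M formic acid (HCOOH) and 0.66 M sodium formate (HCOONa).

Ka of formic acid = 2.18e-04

pKa = -log(2.18e-04) = 3.66. pH = pKa + log([A⁻]/[HA]) = 3.66 + log(0.66/0.33)

pH = 3.96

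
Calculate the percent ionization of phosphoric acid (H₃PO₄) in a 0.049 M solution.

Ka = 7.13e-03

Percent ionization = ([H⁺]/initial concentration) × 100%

Using Ka equilibrium: x² + Ka×x - Ka×C = 0. Solving: [H⁺] = 1.5463e-02. Percent = (1.5463e-02/0.049) × 100

Percent ionization = 31.6%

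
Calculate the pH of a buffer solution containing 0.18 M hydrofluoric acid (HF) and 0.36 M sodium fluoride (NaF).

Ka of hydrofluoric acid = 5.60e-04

pKa = -log(5.60e-04) = 3.25. pH = pKa + log([A⁻]/[HA]) = 3.25 + log(0.36/0.18)

pH = 3.55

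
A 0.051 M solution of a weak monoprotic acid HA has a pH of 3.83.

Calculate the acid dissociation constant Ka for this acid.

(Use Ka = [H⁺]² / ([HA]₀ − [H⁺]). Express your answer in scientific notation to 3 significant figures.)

[H⁺] = 10^(−pH) = 10^(−3.83) = 1.479e-04 M. For HA ⇌ H⁺ + A⁻, Ka = [H⁺][A⁻]/[HA] = [H⁺]² / ([HA]₀ − [H⁺]) = (1.479e-04)² / (0.051 − 1.479e-04) = 4.30e-07.

K_a = 4.30e-07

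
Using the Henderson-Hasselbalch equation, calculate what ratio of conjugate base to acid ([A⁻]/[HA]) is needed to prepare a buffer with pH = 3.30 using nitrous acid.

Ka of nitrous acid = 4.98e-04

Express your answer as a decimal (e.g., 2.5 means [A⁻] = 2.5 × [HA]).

pKa = -log(4.98e-04) = 3.3028. pH = pKa + log([A⁻]/[HA]), so log([A⁻]/[HA]) = pH − pKa = 3.30 − 3.3028 = -0.0028. [A⁻]/[HA] = 10^(-0.0028) = 0.994

[A⁻]/[HA] = 0.994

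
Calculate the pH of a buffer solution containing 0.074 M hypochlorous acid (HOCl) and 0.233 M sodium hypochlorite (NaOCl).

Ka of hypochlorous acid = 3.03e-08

pKa = -log(3.03e-08) = 7.52. pH = pKa + log([A⁻]/[HA]) = 7.52 + log(0.233/0.074)

pH = 8.02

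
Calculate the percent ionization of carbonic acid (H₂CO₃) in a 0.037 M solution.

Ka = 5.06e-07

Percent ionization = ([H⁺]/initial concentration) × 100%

Using Ka equilibrium: x² + Ka×x - Ka×C = 0. Solving: [H⁺] = 1.3658e-04. Percent = (1.3658e-04/0.037) × 100

Percent ionization = 0.369%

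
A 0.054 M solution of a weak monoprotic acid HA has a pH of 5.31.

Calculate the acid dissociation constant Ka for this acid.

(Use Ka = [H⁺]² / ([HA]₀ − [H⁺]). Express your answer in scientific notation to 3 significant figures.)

[H⁺] = 10^(−pH) = 10^(−5.31) = 4.898e-06 M. For HA ⇌ H⁺ + A⁻, Ka = [H⁺][A⁻]/[HA] = [H⁺]² / ([HA]₀ − [H⁺]) = (4.898e-06)² / (0.054 − 4.898e-06) = 4.44e-10.

K_a = 4.44e-10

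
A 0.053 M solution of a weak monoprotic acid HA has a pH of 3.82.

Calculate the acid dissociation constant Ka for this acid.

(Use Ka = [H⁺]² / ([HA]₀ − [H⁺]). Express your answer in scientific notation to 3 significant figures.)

[H⁺] = 10^(−pH) = 10^(−3.82) = 1.514e-04 M. For HA ⇌ H⁺ + A⁻, Ka = [H⁺][A⁻]/[HA] = [H⁺]² / ([HA]₀ − [H⁺]) = (1.514e-04)² / (0.053 − 1.514e-04) = 4.33e-07.

K_a = 4.33e-07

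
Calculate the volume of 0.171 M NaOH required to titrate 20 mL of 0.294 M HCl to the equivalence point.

At equivalence: moles acid = moles base. moles HCl = 0.294 × 20/1000 = 0.00588 mol. V_base = moles / 0.171 × 1000 = 34.4 mL.

V_{base} = 34.4 mL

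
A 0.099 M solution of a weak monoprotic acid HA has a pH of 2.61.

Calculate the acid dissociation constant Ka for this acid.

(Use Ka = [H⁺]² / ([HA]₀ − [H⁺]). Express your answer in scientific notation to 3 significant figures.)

[H⁺] = 10^(−pH) = 10^(−2.61) = 2.455e-03 M. For HA ⇌ H⁺ + A⁻, Ka = [H⁺][A⁻]/[HA] = [H⁺]² / ([HA]₀ − [H⁺]) = (2.455e-03)² / (0.099 − 2.455e-03) = 6.24e-05.

K_a = 6.24e-05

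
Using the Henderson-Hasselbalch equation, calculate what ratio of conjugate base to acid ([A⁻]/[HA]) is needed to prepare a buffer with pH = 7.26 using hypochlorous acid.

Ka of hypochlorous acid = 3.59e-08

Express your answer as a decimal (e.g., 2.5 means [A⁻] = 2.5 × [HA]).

pKa = -log(3.59e-08) = 7.4449. pH = pKa + log([A⁻]/[HA]), so log([A⁻]/[HA]) = pH − pKa = 7.26 − 7.4449 = -0.1849. [A⁻]/[HA] = 10^(-0.1849) = 0.653

[A⁻]/[HA] = 0.653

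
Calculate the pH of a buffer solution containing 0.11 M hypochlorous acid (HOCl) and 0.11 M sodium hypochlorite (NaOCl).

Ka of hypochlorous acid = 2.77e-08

pKa = -log(2.77e-08) = 7.56. pH = pKa + log([A⁻]/[HA]) = 7.56 + log(0.11/0.11)

pH = 7.56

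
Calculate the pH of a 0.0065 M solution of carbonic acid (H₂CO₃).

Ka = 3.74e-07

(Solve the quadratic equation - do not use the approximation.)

x² + Ka×x - Ka×C = 0. Using quadratic formula: [H⁺] = 4.9119e-05

pH = 4.31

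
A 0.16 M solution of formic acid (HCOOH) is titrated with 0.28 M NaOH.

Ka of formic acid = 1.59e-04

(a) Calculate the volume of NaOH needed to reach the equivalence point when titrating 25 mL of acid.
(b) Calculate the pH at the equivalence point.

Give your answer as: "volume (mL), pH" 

moles acid = 0.16 × 25/1000 = 0.004 mol; V_base = moles/0.28 × 1000 = 14.3 mL. At equivalence only the conjugate base is present: [A⁻] = 0.004/0.039 = 1.0182e-01 M. Kb = Kw/Ka = 6.29e-11; [OH⁻] = √(Kb × [A⁻]) = 2.5305e-06; pOH = 5.60; pH = 14 - pOH = 8.40.

V = 14.3 mL, pH = 8.40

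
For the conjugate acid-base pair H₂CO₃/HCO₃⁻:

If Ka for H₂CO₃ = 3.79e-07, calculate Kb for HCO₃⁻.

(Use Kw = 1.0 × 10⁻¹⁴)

For a conjugate pair Ka × Kb = Kw, so Kb = Kw/Ka = 1.0 × 10⁻¹⁴ / 3.79e-07 = 2.64e-08.

K_b = 2.64e-08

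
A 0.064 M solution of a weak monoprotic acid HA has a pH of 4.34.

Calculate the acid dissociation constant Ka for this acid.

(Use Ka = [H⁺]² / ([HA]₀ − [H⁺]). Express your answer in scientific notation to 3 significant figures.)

[H⁺] = 10^(−pH) = 10^(−4.34) = 4.571e-05 M. For HA ⇌ H⁺ + A⁻, Ka = [H⁺][A⁻]/[HA] = [H⁺]² / ([HA]₀ − [H⁺]) = (4.571e-05)² / (0.064 − 4.571e-05) = 3.27e-08.

K_a = 3.27e-08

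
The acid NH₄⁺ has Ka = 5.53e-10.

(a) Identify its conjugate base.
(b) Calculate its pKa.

(a) The conjugate base is formed by removing one H⁺ from NH₄⁺, giving NH₃. (b) pKa = -log(Ka) = -log(5.53e-10) = 9.26.

Conjugate base: NH₃; pK_a = 9.26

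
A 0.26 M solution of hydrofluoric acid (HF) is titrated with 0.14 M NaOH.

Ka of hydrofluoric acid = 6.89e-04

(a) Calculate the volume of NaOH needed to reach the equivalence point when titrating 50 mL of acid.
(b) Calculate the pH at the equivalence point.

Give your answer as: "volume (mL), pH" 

moles acid = 0.26 × 50/1000 = 0.013 mol; V_base = moles/0.14 × 1000 = 92.9 mL. At equivalence only the conjugate base is present: [A⁻] = 0.013/0.143 = 9.1000e-02 M. Kb = Kw/Ka = 1.45e-11; [OH⁻] = √(Kb × [A⁻]) = 1.1492e-06; pOH = 5.94; pH = 14 - pOH = 8.06.

V = 92.9 mL, pH = 8.06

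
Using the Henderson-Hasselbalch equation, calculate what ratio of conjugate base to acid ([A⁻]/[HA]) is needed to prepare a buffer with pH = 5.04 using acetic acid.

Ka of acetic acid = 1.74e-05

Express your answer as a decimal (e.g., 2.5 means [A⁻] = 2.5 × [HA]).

pKa = -log(1.74e-05) = 4.7595. pH = pKa + log([A⁻]/[HA]), so log([A⁻]/[HA]) = pH − pKa = 5.04 − 4.7595 = 0.2805. [A⁻]/[HA] = 10^(0.2805) = 1.91

[A⁻]/[HA] = 1.91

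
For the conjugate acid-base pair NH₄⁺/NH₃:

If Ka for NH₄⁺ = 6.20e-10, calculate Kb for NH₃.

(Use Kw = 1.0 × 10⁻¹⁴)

For a conjugate pair Ka × Kb = Kw, so Kb = Kw/Ka = 1.0 × 10⁻¹⁴ / 6.20e-10 = 1.61e-05.

K_b = 1.61e-05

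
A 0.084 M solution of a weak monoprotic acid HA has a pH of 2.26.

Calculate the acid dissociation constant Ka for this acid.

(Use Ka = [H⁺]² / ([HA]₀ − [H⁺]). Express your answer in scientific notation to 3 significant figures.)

[H⁺] = 10^(−pH) = 10^(−2.26) = 5.495e-03 M. For HA ⇌ H⁺ + A⁻, Ka = [H⁺][A⁻]/[HA] = [H⁺]² / ([HA]₀ − [H⁺]) = (5.495e-03)² / (0.084 − 5.495e-03) = 3.85e-04.

K_a = 3.85e-04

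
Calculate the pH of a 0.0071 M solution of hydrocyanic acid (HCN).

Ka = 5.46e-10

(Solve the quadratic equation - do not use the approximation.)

x² + Ka×x - Ka×C = 0. Using quadratic formula: [H⁺] = 1.9686e-06

pH = 5.71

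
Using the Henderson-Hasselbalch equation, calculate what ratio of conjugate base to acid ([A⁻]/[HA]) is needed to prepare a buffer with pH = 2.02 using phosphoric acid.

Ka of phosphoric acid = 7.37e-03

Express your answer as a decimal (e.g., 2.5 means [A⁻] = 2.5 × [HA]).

pKa = -log(7.37e-03) = 2.1325. pH = pKa + log([A⁻]/[HA]), so log([A⁻]/[HA]) = pH − pKa = 2.02 − 2.1325 = -0.1125. [A⁻]/[HA] = 10^(-0.1125) = 0.772

[A⁻]/[HA] = 0.772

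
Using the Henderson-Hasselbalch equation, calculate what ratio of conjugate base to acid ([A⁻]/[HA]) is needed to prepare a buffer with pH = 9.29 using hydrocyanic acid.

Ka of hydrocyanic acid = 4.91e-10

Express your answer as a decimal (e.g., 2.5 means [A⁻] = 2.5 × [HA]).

pKa = -log(4.91e-10) = 9.3089. pH = pKa + log([A⁻]/[HA]), so log([A⁻]/[HA]) = pH − pKa = 9.29 − 9.3089 = -0.0189. [A⁻]/[HA] = 10^(-0.0189) = 0.957

[A⁻]/[HA] = 0.957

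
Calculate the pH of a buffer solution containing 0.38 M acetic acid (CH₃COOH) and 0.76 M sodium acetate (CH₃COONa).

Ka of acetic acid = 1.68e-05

pKa = -log(1.68e-05) = 4.77. pH = pKa + log([A⁻]/[HA]) = 4.77 + log(0.76/0.38)

pH = 5.08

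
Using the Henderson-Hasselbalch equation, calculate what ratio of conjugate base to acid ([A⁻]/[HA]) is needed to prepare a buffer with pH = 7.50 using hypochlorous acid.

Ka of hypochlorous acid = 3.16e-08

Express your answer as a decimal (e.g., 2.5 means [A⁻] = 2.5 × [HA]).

pKa = -log(3.16e-08) = 7.5003. pH = pKa + log([A⁻]/[HA]), so log([A⁻]/[HA]) = pH − pKa = 7.50 − 7.5003 = -0.0003. [A⁻]/[HA] = 10^(-0.0003) = 0.999

[A⁻]/[HA] = 0.999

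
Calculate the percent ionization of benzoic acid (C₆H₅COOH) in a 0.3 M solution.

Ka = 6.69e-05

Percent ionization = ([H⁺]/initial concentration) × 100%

Using Ka equilibrium: x² + Ka×x - Ka×C = 0. Solving: [H⁺] = 4.4466e-03. Percent = (4.4466e-03/0.3) × 100

Percent ionization = 1.48%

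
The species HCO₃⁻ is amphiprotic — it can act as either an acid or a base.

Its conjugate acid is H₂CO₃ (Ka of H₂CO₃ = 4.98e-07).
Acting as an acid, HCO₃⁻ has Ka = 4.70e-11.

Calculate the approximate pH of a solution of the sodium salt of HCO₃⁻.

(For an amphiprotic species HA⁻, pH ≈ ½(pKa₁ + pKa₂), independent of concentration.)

pKa₁ = -log(4.98e-07) = 6.30; pKa₂ = -log(4.70e-11) = 10.33. For an amphiprotic species, pH ≈ ½(pKa₁ + pKa₂) = ½(6.30 + 10.33) = 8.32.

pH = 8.32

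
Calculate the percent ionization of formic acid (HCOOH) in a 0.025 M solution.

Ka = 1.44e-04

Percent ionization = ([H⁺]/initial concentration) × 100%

Using Ka equilibrium: x² + Ka×x - Ka×C = 0. Solving: [H⁺] = 1.8267e-03. Percent = (1.8267e-03/0.025) × 100

Percent ionization = 7.31%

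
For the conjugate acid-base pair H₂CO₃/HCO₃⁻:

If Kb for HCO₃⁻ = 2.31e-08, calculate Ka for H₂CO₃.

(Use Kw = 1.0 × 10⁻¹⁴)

For a conjugate pair Ka × Kb = Kw, so Ka = Kw/Kb = 1.0 × 10⁻¹⁴ / 2.31e-08 = 4.33e-07.

K_a = 4.33e-07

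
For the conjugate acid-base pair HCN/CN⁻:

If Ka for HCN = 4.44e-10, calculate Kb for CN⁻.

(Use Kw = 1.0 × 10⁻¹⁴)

For a conjugate pair Ka × Kb = Kw, so Kb = Kw/Ka = 1.0 × 10⁻¹⁴ / 4.44e-10 = 2.25e-05.

K_b = 2.25e-05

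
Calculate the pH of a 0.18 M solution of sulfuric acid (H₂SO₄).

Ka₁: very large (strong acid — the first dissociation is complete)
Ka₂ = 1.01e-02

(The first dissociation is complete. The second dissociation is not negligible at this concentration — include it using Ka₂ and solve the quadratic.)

First dissociation is complete: [H⁺]₀ = [HSO₄⁻]₀ = C = 0.18 M. Second dissociation HSO₄⁻ ⇌ H⁺ + SO₄²⁻: let x = [SO₄²⁻]. Ka₂ = (C + x)·x / (C − x) = 1.01e-02 → x² + (C + Ka₂)·x − Ka₂·C = 0 → x² + 0.19010·x − 1.818e-03 = 0. x = (−0.19010 + √(0.19010² + 4 × 1.818e-03)) / 2 = 9.1253e-03 M. [H⁺] = C + x = 0.18 + 9.1253e-03 = 1.8913e-01 M. pH = -log(1.8913e-01) = 0.72.

pH = 0.72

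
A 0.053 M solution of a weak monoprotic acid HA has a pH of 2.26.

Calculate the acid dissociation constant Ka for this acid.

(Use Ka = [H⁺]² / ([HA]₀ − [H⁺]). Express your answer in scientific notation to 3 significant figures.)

[H⁺] = 10^(−pH) = 10^(−2.26) = 5.495e-03 M. For HA ⇌ H⁺ + A⁻, Ka = [H⁺][A⁻]/[HA] = [H⁺]² / ([HA]₀ − [H⁺]) = (5.495e-03)² / (0.053 − 5.495e-03) = 6.36e-04.

K_a = 6.36e-04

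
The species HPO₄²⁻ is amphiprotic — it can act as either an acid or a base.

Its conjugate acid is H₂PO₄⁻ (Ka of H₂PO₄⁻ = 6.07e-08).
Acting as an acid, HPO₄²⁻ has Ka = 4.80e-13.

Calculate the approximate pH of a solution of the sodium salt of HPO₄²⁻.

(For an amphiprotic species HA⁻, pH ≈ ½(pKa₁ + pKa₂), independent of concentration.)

pKa₁ = -log(6.07e-08) = 7.22; pKa₂ = -log(4.80e-13) = 12.32. For an amphiprotic species, pH ≈ ½(pKa₁ + pKa₂) = ½(7.22 + 12.32) = 9.77.

pH = 9.77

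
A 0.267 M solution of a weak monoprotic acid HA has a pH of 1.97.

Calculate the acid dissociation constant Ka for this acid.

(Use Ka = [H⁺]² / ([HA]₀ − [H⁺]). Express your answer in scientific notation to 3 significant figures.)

[H⁺] = 10^(−pH) = 10^(−1.97) = 1.072e-02 M. For HA ⇌ H⁺ + A⁻, Ka = [H⁺][A⁻]/[HA] = [H⁺]² / ([HA]₀ − [H⁺]) = (1.072e-02)² / (0.267 − 1.072e-02) = 4.48e-04.

K_a = 4.48e-04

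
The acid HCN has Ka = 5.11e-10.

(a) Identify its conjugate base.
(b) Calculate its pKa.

(a) The conjugate base is formed by removing one H⁺ from HCN, giving CN⁻. (b) pKa = -log(Ka) = -log(5.11e-10) = 9.29.

Conjugate base: CN⁻; pK_a = 9.29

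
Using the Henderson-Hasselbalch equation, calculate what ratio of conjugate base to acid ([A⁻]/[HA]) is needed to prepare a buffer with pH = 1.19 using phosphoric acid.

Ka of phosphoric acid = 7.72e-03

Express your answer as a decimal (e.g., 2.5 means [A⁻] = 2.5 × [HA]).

pKa = -log(7.72e-03) = 2.1124. pH = pKa + log([A⁻]/[HA]), so log([A⁻]/[HA]) = pH − pKa = 1.19 − 2.1124 = -0.9224. [A⁻]/[HA] = 10^(-0.9224) = 0.120

[A⁻]/[HA] = 0.120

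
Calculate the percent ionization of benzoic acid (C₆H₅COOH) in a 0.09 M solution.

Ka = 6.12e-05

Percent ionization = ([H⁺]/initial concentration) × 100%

Using Ka equilibrium: x² + Ka×x - Ka×C = 0. Solving: [H⁺] = 2.3165e-03. Percent = (2.3165e-03/0.09) × 100

Percent ionization = 2.57%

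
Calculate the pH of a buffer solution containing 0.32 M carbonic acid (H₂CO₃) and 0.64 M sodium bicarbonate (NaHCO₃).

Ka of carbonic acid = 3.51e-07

pKa = -log(3.51e-07) = 6.45. pH = pKa + log([A⁻]/[HA]) = 6.45 + log(0.64/0.32)

pH = 6.76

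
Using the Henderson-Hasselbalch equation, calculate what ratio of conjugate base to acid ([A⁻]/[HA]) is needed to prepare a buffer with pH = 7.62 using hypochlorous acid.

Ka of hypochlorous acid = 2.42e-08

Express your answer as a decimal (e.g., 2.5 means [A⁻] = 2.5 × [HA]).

pKa = -log(2.42e-08) = 7.6162. pH = pKa + log([A⁻]/[HA]), so log([A⁻]/[HA]) = pH − pKa = 7.62 − 7.6162 = 0.0038. [A⁻]/[HA] = 10^(0.0038) = 1.01

[A⁻]/[HA] = 1.01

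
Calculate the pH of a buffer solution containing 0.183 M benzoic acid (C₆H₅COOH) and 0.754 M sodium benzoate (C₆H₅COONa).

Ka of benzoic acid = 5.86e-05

pKa = -log(5.86e-05) = 4.23. pH = pKa + log([A⁻]/[HA]) = 4.23 + log(0.754/0.183)

pH = 4.85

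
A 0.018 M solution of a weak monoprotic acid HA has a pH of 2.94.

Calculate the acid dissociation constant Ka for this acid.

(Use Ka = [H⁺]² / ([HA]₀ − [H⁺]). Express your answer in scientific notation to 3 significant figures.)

[H⁺] = 10^(−pH) = 10^(−2.94) = 1.148e-03 M. For HA ⇌ H⁺ + A⁻, Ka = [H⁺][A⁻]/[HA] = [H⁺]² / ([HA]₀ − [H⁺]) = (1.148e-03)² / (0.018 − 1.148e-03) = 7.82e-05.

K_a = 7.82e-05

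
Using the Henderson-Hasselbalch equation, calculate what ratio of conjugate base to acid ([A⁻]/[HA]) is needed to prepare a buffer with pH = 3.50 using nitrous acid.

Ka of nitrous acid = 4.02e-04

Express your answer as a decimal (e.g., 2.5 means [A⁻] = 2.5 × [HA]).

pKa = -log(4.02e-04) = 3.3958. pH = pKa + log([A⁻]/[HA]), so log([A⁻]/[HA]) = pH − pKa = 3.50 − 3.3958 = 0.1042. [A⁻]/[HA] = 10^(0.1042) = 1.27

[A⁻]/[HA] = 1.27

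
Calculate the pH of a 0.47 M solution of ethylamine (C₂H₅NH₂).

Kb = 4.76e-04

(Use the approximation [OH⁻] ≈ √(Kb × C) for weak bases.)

[OH⁻] = √(Kb × C) = √(4.76e-04 × 0.47) = 1.4957e-02. pOH = 1.83, pH = 14 - pOH

pH = 12.17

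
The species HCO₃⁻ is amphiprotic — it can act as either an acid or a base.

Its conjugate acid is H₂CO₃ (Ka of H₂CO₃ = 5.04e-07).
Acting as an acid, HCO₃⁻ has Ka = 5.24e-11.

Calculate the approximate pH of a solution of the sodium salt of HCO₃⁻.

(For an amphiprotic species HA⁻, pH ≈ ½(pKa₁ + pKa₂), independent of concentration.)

pKa₁ = -log(5.04e-07) = 6.30; pKa₂ = -log(5.24e-11) = 10.28. For an amphiprotic species, pH ≈ ½(pKa₁ + pKa₂) = ½(6.30 + 10.28) = 8.29.

pH = 8.29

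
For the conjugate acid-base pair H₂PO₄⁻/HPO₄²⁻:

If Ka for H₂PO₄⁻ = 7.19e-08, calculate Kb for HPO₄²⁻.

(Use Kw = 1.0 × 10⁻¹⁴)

For a conjugate pair Ka × Kb = Kw, so Kb = Kw/Ka = 1.0 × 10⁻¹⁴ / 7.19e-08 = 1.39e-07.

K_b = 1.39e-07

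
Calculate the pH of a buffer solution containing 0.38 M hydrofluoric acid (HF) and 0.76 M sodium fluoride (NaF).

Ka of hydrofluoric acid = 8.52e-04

pKa = -log(8.52e-04) = 3.07. pH = pKa + log([A⁻]/[HA]) = 3.07 + log(0.76/0.38)

pH = 3.37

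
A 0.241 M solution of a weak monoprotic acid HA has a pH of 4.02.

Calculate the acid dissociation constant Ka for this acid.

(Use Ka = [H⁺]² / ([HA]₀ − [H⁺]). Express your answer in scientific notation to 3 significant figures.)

[H⁺] = 10^(−pH) = 10^(−4.02) = 9.550e-05 M. For HA ⇌ H⁺ + A⁻, Ka = [H⁺][A⁻]/[HA] = [H⁺]² / ([HA]₀ − [H⁺]) = (9.550e-05)² / (0.241 − 9.550e-05) = 3.79e-08.

K_a = 3.79e-08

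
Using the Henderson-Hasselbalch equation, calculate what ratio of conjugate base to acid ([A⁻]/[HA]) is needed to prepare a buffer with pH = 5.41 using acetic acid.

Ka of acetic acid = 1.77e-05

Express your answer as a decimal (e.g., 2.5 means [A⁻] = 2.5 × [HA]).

pKa = -log(1.77e-05) = 4.7520. pH = pKa + log([A⁻]/[HA]), so log([A⁻]/[HA]) = pH − pKa = 5.41 − 4.7520 = 0.6580. [A⁻]/[HA] = 10^(0.6580) = 4.55

[A⁻]/[HA] = 4.55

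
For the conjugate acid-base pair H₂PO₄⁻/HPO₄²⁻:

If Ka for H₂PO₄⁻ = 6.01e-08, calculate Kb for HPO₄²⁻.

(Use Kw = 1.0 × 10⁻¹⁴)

For a conjugate pair Ka × Kb = Kw, so Kb = Kw/Ka = 1.0 × 10⁻¹⁴ / 6.01e-08 = 1.66e-07.

K_b = 1.66e-07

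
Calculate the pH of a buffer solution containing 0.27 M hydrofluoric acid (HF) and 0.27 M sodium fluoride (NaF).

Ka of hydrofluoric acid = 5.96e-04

pKa = -log(5.96e-04) = 3.22. pH = pKa + log([A⁻]/[HA]) = 3.22 + log(0.27/0.27)

pH = 3.22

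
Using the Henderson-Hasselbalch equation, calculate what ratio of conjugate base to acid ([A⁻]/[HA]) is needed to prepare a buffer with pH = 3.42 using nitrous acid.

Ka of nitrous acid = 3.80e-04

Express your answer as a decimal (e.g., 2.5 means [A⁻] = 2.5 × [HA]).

pKa = -log(3.80e-04) = 3.4202. pH = pKa + log([A⁻]/[HA]), so log([A⁻]/[HA]) = pH − pKa = 3.42 − 3.4202 = -0.0002. [A⁻]/[HA] = 10^(-0.0002) = 1.00

[A⁻]/[HA] = 1.00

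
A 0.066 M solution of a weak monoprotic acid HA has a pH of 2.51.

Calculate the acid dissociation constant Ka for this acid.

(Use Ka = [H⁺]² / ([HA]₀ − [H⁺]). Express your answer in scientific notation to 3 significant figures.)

[H⁺] = 10^(−pH) = 10^(−2.51) = 3.090e-03 M. For HA ⇌ H⁺ + A⁻, Ka = [H⁺][A⁻]/[HA] = [H⁺]² / ([HA]₀ − [H⁺]) = (3.090e-03)² / (0.066 − 3.090e-03) = 1.52e-04.

K_a = 1.52e-04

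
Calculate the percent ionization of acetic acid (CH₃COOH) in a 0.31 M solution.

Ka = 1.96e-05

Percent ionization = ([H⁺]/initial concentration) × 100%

Using Ka equilibrium: x² + Ka×x - Ka×C = 0. Solving: [H⁺] = 2.4552e-03. Percent = (2.4552e-03/0.31) × 100

Percent ionization = 0.792%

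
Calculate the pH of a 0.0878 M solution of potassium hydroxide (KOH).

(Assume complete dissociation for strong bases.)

[OH⁻] = 0.0878 M for strong base. pOH = -log[OH⁻] = 1.06, pH = 14 - pOH

pH = 12.94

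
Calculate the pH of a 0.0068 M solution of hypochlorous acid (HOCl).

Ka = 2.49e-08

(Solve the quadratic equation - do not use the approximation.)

x² + Ka×x - Ka×C = 0. Using quadratic formula: [H⁺] = 1.3000e-05

pH = 4.89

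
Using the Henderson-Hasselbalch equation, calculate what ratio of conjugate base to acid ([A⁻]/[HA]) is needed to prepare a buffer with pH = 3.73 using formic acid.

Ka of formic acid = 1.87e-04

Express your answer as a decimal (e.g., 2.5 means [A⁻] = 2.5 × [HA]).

pKa = -log(1.87e-04) = 3.7282. pH = pKa + log([A⁻]/[HA]), so log([A⁻]/[HA]) = pH − pKa = 3.73 − 3.7282 = 0.0018. [A⁻]/[HA] = 10^(0.0018) = 1.00

[A⁻]/[HA] = 1.00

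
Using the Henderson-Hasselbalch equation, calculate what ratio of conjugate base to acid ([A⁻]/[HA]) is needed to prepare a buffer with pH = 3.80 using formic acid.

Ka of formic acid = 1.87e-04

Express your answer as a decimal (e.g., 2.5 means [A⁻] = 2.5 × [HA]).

pKa = -log(1.87e-04) = 3.7282. pH = pKa + log([A⁻]/[HA]), so log([A⁻]/[HA]) = pH − pKa = 3.80 − 3.7282 = 0.0718. [A⁻]/[HA] = 10^(0.0718) = 1.18

[A⁻]/[HA] = 1.18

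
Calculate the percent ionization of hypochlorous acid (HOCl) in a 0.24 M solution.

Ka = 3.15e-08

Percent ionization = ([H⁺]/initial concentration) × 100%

Using Ka equilibrium: x² + Ka×x - Ka×C = 0. Solving: [H⁺] = 8.6933e-05. Percent = (8.6933e-05/0.24) × 100

Percent ionization = 0.0362%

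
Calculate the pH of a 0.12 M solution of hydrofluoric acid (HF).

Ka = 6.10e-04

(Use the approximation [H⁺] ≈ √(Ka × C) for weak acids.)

[H⁺] = √(Ka × C) = √(6.10e-04 × 0.12) = 8.5557e-03. pH = -log(8.5557e-03)

pH = 2.07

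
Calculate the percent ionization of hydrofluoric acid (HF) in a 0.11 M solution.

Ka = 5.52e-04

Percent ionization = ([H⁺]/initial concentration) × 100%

Using Ka equilibrium: x² + Ka×x - Ka×C = 0. Solving: [H⁺] = 7.5212e-03. Percent = (7.5212e-03/0.11) × 100

Percent ionization = 6.84%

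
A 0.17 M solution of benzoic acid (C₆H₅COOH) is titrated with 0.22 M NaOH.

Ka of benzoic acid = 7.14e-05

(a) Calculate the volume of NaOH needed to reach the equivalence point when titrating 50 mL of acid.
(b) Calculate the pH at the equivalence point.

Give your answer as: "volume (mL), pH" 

moles acid = 0.17 × 50/1000 = 0.0085 mol; V_base = moles/0.22 × 1000 = 38.6 mL. At equivalence only the conjugate base is present: [A⁻] = 0.0085/0.089 = 9.5897e-02 M. Kb = Kw/Ka = 1.40e-10; [OH⁻] = √(Kb × [A⁻]) = 3.6648e-06; pOH = 5.44; pH = 14 - pOH = 8.56.

V = 38.6 mL, pH = 8.56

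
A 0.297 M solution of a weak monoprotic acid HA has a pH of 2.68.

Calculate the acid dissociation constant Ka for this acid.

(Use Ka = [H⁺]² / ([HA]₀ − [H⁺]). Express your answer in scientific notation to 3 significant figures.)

[H⁺] = 10^(−pH) = 10^(−2.68) = 2.089e-03 M. For HA ⇌ H⁺ + A⁻, Ka = [H⁺][A⁻]/[HA] = [H⁺]² / ([HA]₀ − [H⁺]) = (2.089e-03)² / (0.297 − 2.089e-03) = 1.48e-05.

K_a = 1.48e-05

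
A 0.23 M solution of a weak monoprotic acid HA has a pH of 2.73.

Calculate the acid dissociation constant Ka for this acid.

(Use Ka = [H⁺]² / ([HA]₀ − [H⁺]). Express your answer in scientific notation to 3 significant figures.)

[H⁺] = 10^(−pH) = 10^(−2.73) = 1.862e-03 M. For HA ⇌ H⁺ + A⁻, Ka = [H⁺][A⁻]/[HA] = [H⁺]² / ([HA]₀ − [H⁺]) = (1.862e-03)² / (0.23 − 1.862e-03) = 1.52e-05.

K_a = 1.52e-05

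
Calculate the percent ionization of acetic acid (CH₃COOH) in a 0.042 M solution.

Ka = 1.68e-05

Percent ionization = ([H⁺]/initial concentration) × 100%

Using Ka equilibrium: x² + Ka×x - Ka×C = 0. Solving: [H⁺] = 8.3164e-04. Percent = (8.3164e-04/0.042) × 100

Percent ionization = 1.98%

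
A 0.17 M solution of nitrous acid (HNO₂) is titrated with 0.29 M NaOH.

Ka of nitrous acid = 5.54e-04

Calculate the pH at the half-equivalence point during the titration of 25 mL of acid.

At half-equivalence [HA] = [A⁻], so Henderson-Hasselbalch gives pH = pKa = -log(5.54e-04) = 3.26.

pH = pKa = 3.26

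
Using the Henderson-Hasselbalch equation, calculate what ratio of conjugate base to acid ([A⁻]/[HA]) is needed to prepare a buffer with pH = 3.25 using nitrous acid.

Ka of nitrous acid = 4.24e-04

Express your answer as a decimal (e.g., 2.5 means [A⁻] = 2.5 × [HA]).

pKa = -log(4.24e-04) = 3.3726. pH = pKa + log([A⁻]/[HA]), so log([A⁻]/[HA]) = pH − pKa = 3.25 − 3.3726 = -0.1226. [A⁻]/[HA] = 10^(-0.1226) = 0.754

[A⁻]/[HA] = 0.754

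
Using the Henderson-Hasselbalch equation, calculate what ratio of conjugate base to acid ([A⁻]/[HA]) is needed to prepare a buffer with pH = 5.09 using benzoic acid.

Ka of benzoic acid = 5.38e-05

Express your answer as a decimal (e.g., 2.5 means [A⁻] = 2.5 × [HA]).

pKa = -log(5.38e-05) = 4.2692. pH = pKa + log([A⁻]/[HA]), so log([A⁻]/[HA]) = pH − pKa = 5.09 − 4.2692 = 0.8208. [A⁻]/[HA] = 10^(0.8208) = 6.62

[A⁻]/[HA] = 6.62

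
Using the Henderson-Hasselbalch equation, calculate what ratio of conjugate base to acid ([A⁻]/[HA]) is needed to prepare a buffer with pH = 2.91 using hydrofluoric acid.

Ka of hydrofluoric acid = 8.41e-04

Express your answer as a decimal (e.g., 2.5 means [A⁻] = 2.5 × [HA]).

pKa = -log(8.41e-04) = 3.0752. pH = pKa + log([A⁻]/[HA]), so log([A⁻]/[HA]) = pH − pKa = 2.91 − 3.0752 = -0.1652. [A⁻]/[HA] = 10^(-0.1652) = 0.684

[A⁻]/[HA] = 0.684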